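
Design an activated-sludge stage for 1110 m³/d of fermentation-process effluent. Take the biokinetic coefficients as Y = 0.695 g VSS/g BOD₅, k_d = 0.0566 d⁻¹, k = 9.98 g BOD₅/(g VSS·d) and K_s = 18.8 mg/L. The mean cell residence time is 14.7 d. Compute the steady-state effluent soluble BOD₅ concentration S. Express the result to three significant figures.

S ≈ 0.344 mg/L

From the Monod/SRT balance for a CMAS, S = K_s·(1+k_d θ_c)/[θ_c·(Y k − k_d) − 1] = 18.8 × (1 + 0.0566 × 14.7) / [14.7 × (0.695 × 9.98 − 0.0566) − 1] = 34.44 / 100.1 = 0.3440 mg/L.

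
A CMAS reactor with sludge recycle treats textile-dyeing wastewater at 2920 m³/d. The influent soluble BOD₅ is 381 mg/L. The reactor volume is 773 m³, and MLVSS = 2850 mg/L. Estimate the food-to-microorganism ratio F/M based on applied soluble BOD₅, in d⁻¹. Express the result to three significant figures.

F/M ≈ 0.505 d⁻¹

F/M = Q·S₀ / (V·X) = 2920 × 381 / (773.0 × 2850) = 0.5050 g soluble BOD₅·(g VSS·d)⁻¹.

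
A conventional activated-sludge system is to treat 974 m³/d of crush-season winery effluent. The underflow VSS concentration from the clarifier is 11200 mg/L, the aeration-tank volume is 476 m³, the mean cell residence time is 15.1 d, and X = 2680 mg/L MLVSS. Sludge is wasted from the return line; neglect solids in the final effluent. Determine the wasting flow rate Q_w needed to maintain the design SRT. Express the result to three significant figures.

θ_c = V·X/(Q_w·X_r) when wasting from the recycle, so Q_w = V·X/(θ_c·X_r) = 476.0 × 2680 / (15.1 × 11200) = 7.543 m³/d.

Q_w ≈ 7.54 m³/d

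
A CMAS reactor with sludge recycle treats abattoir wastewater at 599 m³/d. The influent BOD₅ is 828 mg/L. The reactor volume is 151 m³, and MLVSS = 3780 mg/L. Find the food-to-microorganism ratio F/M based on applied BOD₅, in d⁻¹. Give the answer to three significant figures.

F/M ≈ 0.869 d⁻¹

F/M = Q·S₀ / (V·X) = 599 × 828 / (151.0 × 3780) = 0.8689 g BOD₅·(g VSS·d)⁻¹.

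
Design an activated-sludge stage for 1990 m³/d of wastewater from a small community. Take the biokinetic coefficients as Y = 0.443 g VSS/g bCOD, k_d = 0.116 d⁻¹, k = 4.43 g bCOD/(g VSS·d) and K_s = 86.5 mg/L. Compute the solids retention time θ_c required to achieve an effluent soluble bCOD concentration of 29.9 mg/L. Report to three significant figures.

θ_c ≈ 2.58 d

At the target effluent, Y k S/(K_s+S) = 0.443×4.43×29.9/116.4 = 0.5041 d⁻¹.
θ_c = 1/(μ − k_d) = 1/(0.5041 − 0.116) = 1/0.3881 = 2.577 d.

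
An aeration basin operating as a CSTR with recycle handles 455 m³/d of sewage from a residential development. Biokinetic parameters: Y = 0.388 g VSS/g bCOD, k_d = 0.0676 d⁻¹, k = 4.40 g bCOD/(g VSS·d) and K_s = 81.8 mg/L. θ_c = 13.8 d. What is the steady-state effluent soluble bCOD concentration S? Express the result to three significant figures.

Effluent substrate depends only on kinetics and SRT: S = K_s(1 + k_d θ_c) / [θ_c(Yk − k_d) − 1] = 81.8 × (1 + 0.0676 × 13.8) / [13.8 × (0.388 × 4.40 − 0.0676) − 1] = 158.1 / 21.63 = 7.311 mg/L.

S ≈ 7.31 mg/L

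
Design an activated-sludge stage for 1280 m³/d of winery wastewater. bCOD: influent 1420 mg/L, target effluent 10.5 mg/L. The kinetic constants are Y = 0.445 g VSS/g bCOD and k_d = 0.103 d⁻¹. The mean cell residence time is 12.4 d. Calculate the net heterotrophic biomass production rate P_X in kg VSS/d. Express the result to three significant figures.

Correct the yield for decay: Y_obs = Y/(1 + k_d θ_c) = 0.445 / (1 + 0.103 × 12.4) = 0.445 / 2.277 = 0.1954.
Mass of bCOD removed per day: Q(S₀ − S) = 1280 × 1410 g/m³ = 1804 kg/d.
P_X = Y_obs · Q(S₀ − S) = 0.1954 × 1804 = 352.6 kg VSS/d.

P_X ≈ 353 kg VSS/d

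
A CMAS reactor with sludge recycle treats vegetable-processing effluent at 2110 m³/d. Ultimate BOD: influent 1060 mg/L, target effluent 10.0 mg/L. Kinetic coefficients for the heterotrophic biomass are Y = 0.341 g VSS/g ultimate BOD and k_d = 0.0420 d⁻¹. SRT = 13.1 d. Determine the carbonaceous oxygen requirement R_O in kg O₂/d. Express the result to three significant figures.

Y_obs = Y / (1 + k_d θ_c) = 0.341 / (1 + 0.0420 × 13.1) = 0.341 / 1.550 = 0.2200.
ΔS = 1060 − 10.0 = 1050 mg/L, so the substrate removal rate is 2110 × 1050/1000 = 2216 kg ultimate BOD/d.
P_X = Y_obs·Q·(S₀ − S) = 0.2200 × 2216 = 487.3 kg VSS/d.
R_O = Q·ΔS − 1.42 P_X = 2216 − 692.0 = 1523 kg O₂/d.

R_O ≈ 1520 kg O₂/d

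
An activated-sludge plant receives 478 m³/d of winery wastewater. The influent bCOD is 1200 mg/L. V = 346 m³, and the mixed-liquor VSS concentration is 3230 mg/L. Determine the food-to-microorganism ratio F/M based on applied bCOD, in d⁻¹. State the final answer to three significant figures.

F/M = Q·S₀ / (V·X) = 478 × 1200 / (346.0 × 3230) = 0.5133 g bCOD·(g VSS·d)⁻¹.

F/M ≈ 0.513 d⁻¹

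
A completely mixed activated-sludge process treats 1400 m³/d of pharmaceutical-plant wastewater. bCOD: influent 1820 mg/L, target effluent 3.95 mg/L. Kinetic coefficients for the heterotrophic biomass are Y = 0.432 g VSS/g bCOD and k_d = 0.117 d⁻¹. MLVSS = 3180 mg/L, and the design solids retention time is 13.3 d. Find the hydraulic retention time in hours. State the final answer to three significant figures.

τ ≈ 30.8 h

Steady-state biomass mass balance: V·X·(1 + k_d·θ_c) = Y·Q·(S₀ − S)·θ_c, so V = 0.432 × 1400 × (1820 − 3.95) × 13.3 / [3180 × (1 + 0.117 × 13.3)] = 1.46×10^7 / 8128 = 1797 m³.
τ = V/Q = 1797/1400 = 1.284 d, or 30.81 h.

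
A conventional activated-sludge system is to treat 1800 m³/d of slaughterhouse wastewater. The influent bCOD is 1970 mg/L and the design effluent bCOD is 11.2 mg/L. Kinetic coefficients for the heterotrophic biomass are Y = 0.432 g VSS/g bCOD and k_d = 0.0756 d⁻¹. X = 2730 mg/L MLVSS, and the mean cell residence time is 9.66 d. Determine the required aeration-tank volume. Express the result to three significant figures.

V ≈ 3110 m³

Steady-state biomass mass balance: V·X·(1 + k_d·θ_c) = Y·Q·(S₀ − S)·θ_c, so V = 0.432 × 1800 × (1970 − 11.2) × 9.66 / [2730 × (1 + 0.0756 × 9.66)] = 1.47×10^7 / 4724 = 3115 m³.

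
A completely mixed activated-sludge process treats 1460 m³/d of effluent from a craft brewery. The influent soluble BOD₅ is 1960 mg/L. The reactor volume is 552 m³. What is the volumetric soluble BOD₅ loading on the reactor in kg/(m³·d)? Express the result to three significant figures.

L_v ≈ 5.18 kg soluble BOD₅/(m³·d)

L_v = Q S₀ / V = 1460 × 1960 × 10⁻³ / 552.0 = 5.184 kg/(m³·d).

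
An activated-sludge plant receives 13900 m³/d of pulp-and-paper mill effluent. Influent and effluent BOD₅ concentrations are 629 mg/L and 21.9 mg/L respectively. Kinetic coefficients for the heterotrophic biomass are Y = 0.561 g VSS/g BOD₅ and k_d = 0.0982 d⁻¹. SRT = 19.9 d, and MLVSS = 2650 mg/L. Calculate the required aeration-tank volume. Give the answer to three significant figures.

From the SRT design equation V = Y Q (S₀−S) θ_c / [X (1 + k_d θ_c)] = 0.561 × 13900 × (629 − 21.9) × 19.9 / [2650 × (1 + 0.0982 × 19.9)] = 9.42×10^7 / 7829 = 12034 m³.

V ≈ 12000 m³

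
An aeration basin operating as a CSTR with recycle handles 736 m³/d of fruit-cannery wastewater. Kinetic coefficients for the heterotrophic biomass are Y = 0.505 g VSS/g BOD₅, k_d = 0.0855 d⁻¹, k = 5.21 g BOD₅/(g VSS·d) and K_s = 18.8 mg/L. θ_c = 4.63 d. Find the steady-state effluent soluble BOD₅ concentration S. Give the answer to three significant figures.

S ≈ 2.43 mg/L

Effluent substrate depends only on kinetics and SRT: S = K_s(1 + k_d θ_c) / [θ_c(Yk − k_d) − 1] = 18.8 × (1 + 0.0855 × 4.63) / [4.63 × (0.505 × 5.21 − 0.0855) − 1] = 26.24 / 10.79 = 2.433 mg/L.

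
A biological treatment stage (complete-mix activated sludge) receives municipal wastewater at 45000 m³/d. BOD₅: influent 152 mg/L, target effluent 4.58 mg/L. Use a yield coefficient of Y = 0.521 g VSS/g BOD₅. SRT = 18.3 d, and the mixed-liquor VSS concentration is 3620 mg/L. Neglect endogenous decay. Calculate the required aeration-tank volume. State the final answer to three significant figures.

With k_d = 0 the design equation reduces to V = Y Q (S₀−S) θ_c / X = 0.521 × 45000 × (152 − 4.58) × 18.3 / 3620 = 17472 m³.

V ≈ 17500 m³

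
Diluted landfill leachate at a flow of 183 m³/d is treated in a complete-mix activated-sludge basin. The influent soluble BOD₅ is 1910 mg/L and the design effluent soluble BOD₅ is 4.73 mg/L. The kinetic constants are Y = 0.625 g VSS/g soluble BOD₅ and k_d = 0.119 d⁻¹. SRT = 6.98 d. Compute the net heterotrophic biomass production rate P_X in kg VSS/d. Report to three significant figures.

Correct the yield for decay: Y_obs = Y/(1 + k_d θ_c) = 0.625 / (1 + 0.119 × 6.98) = 0.625 / 1.831 = 0.3414.
Mass of soluble BOD₅ removed per day: Q(S₀ − S) = 183 × 1905 g/m³ = 348.7 kg/d.
So the net sludge growth is P_X = 0.3414 × 348.7 = 119.0 kg VSS/d.

P_X ≈ 119 kg VSS/d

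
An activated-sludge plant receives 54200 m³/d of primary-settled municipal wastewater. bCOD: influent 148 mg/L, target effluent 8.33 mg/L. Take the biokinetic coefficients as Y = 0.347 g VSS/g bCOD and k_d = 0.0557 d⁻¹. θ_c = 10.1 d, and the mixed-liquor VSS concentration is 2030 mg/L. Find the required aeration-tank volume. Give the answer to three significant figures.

V ≈ 8360 m³

Steady-state biomass mass balance: V·X·(1 + k_d·θ_c) = Y·Q·(S₀ − S)·θ_c, so V = 0.347 × 54200 × (148 − 8.33) × 10.1 / [2030 × (1 + 0.0557 × 10.1)] = 2.65×10^7 / 3172 = 8364 m³.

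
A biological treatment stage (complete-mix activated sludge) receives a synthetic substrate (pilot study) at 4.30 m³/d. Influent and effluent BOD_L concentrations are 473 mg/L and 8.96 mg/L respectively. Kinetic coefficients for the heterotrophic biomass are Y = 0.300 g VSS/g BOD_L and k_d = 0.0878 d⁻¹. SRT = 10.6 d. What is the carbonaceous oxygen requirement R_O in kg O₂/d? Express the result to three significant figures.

The observed yield is Y_obs = Y/(1 + k_d·θ_c) = 0.300 / (1 + 0.0878 × 10.6) = 0.300 / 1.931 = 0.1554 g VSS per g BOD_L removed.
Q·(S₀ − S) = 4.30 × (473 − 8.96) × 10⁻³ = 1.995 kg/d removed.
P_X = Y_obs·Q·(S₀ − S) = 0.1554 × 1.995 = 0.3101 kg VSS/d.
R_O = Q·ΔS − 1.42 P_X = 1.995 − 0.4403 = 1.555 kg O₂/d.

R_O ≈ 1.56 kg O₂/d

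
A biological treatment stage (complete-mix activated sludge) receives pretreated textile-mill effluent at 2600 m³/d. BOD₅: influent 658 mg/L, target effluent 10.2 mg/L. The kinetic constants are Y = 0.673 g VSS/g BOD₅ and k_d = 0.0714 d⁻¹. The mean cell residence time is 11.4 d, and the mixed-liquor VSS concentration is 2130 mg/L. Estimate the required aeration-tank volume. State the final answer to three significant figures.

V ≈ 3340 m³

From the SRT design equation V = Y Q (S₀−S) θ_c / [X (1 + k_d θ_c)] = 0.673 × 2600 × (658 − 10.2) × 11.4 / [2130 × (1 + 0.0714 × 11.4)] = 1.29×10^7 / 3864 = 3344 m³.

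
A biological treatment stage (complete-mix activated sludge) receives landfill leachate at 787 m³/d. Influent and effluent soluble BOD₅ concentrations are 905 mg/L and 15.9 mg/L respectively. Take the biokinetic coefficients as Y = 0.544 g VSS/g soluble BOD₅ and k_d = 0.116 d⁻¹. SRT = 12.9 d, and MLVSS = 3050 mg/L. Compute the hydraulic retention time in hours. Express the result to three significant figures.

τ ≈ 19.7 h

Rearranging the biomass balance for a CMAS with decay, V = Y·Q·ΔS·θ_c / [X·(1+k_d θ_c)] = 0.544 × 787 × (905 − 15.9) × 12.9 / [3050 × (1 + 0.116 × 12.9)] = 4.91×10^6 / 7614 = 644.9 m³.
τ = V/Q = 644.9/787 = 0.8195 d, or 19.67 h.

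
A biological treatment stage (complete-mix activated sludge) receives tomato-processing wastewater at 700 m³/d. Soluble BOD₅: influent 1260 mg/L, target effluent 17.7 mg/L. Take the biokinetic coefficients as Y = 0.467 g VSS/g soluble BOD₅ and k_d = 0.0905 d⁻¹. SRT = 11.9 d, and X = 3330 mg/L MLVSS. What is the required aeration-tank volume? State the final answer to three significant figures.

Rearranging the biomass balance for a CMAS with decay, V = Y·Q·ΔS·θ_c / [X·(1+k_d θ_c)] = 0.467 × 700 × (1260 − 17.7) × 11.9 / [3330 × (1 + 0.0905 × 11.9)] = 4.83×10^6 / 6916 = 698.7 m³.

V ≈ 699 m³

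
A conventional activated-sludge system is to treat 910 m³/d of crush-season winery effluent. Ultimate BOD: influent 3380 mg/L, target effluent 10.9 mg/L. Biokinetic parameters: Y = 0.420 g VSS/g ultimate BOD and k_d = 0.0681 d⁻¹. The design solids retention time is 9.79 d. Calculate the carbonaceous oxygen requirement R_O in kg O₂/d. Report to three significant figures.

The observed yield is Y_obs = Y/(1 + k_d·θ_c) = 0.420 / (1 + 0.0681 × 9.79) = 0.420 / 1.667 = 0.2520 g VSS per g ultimate BOD removed.
Substrate removed = Q·(S₀ − S) = 910 m³/d × (3380 − 10.9) g/m³ = 3.07×10^6 g/d = 3066 kg/d.
Biomass synthesised: P_X = Y_obs × 3066 = 772.6 kg VSS/d.
R_O = Q·ΔS − 1.42 P_X = 3066 − 1097 = 1969 kg O₂/d.

R_O ≈ 1970 kg O₂/d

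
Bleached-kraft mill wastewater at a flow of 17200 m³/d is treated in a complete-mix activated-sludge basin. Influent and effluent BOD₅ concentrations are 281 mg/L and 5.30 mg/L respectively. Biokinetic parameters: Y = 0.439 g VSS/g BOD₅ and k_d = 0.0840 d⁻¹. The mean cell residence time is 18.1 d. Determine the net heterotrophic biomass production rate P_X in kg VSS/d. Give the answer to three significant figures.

P_X ≈ 826 kg VSS/d

Y_obs = Y / (1 + k_d θ_c) = 0.439 / (1 + 0.0840 × 18.1) = 0.439 / 2.520 = 0.1742.
Substrate removed = Q·(S₀ − S) = 17200 m³/d × (281 − 5.30) g/m³ = 4.74×10^6 g/d = 4742 kg/d.
Biomass produced: P_X = Y_obs·Q·ΔS = 0.1742 × 4742 ≈ 826.0 kg VSS/d.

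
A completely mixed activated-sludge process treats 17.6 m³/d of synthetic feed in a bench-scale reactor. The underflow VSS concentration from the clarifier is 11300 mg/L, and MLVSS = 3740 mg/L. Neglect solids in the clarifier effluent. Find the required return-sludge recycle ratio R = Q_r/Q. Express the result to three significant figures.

R ≈ 0.495

Solids balance on the clarifier gives (1+R)X = R·X_r, so R = X/(X_r − X) = 3740 / (11300 − 3740) = 0.4947.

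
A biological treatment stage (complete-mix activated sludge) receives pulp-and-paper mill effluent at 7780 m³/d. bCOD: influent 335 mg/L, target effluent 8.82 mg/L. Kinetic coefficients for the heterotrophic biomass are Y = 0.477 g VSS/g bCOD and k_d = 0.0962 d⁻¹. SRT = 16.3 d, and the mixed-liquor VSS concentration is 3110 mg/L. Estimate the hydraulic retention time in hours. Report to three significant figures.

τ ≈ 7.62 h

From the SRT design equation V = Y Q (S₀−S) θ_c / [X (1 + k_d θ_c)] = 0.477 × 7780 × (335 − 8.82) × 16.3 / [3110 × (1 + 0.0962 × 16.3)] = 1.97×10^7 / 7987 = 2470 m³.
HRT = V/Q = 2470 m³ / 7780 m³·d⁻¹ = 0.3175 d × 24 = 7.621 h.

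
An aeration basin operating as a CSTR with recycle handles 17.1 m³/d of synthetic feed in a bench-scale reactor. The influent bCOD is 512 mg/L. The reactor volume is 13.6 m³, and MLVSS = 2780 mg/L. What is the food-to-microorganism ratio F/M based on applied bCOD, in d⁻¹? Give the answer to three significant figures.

F/M ≈ 0.232 d⁻¹

F/M = applied load / biomass = Q·S₀/(V·X) = 17.1 × 512 / (13.60 × 2780) = 0.2316 d⁻¹.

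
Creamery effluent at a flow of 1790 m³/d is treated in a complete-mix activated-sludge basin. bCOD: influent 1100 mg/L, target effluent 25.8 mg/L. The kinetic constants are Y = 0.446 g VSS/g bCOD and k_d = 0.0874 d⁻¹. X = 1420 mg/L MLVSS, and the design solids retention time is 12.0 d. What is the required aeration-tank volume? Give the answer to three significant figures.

V ≈ 3540 m³

From the SRT design equation V = Y Q (S₀−S) θ_c / [X (1 + k_d θ_c)] = 0.446 × 1790 × (1100 − 25.8) × 12.0 / [1420 × (1 + 0.0874 × 12.0)] = 1.03×10^7 / 2909 = 3537 m³.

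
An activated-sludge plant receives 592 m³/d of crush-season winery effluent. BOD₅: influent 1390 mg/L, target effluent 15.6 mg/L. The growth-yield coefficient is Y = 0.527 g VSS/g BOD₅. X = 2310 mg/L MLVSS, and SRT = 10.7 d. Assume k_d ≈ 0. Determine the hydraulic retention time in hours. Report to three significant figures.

τ ≈ 80.5 h

Biomass mass balance (decay neglected): V·X = Y·Q·(S₀ − S)·θ_c, so V = 0.527 × 592 × (1390 − 15.6) × 10.7 / 2310 = 1986 m³.
τ = V/Q = 1986/592 = 3.355 d, or 80.52 h.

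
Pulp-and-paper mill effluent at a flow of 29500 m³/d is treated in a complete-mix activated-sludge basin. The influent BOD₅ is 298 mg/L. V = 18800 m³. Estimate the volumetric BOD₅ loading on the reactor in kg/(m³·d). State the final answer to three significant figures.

Applied BOD₅ load per unit volume = Q·S₀/V = (29500 × 298/1000)/18800 = 0.4676 kg BOD₅·m⁻³·d⁻¹.

L_v ≈ 0.468 kg BOD₅/(m³·d)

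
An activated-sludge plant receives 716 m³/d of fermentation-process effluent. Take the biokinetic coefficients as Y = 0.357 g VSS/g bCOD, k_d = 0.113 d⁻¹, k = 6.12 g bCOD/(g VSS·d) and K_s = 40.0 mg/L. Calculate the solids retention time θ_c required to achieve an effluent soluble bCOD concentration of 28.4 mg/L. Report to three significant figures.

θ_c ≈ 1.26 d

At the target effluent, Y k S/(K_s+S) = 0.357×6.12×28.4/68.40 = 0.9072 d⁻¹.
θ_c = 1/(μ − k_d) = 1/(0.9072 − 0.113) = 1/0.7942 = 1.259 d.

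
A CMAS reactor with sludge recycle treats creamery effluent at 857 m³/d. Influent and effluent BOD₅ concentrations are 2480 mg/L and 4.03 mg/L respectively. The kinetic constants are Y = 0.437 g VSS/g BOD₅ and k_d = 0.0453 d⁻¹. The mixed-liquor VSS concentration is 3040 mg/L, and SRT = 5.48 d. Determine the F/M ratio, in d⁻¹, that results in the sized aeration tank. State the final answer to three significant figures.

F/M ≈ 0.522 d⁻¹

Rearranging the biomass balance for a CMAS with decay, V = Y·Q·ΔS·θ_c / [X·(1+k_d θ_c)] = 0.437 × 857 × (2480 − 4.03) × 5.48 / [3040 × (1 + 0.0453 × 5.48)] = 5.08×10^6 / 3795 = 1339 m³.
F/M = Q·S₀ / (V·X) = 857 × 2480 / (1339 × 3040) = 0.5221 g BOD₅·(g VSS·d)⁻¹.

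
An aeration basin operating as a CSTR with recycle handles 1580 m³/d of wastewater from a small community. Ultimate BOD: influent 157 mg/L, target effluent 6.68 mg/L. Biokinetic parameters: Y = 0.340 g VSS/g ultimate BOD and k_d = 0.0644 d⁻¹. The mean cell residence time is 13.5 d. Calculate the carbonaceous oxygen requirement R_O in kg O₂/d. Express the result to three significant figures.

The observed yield is Y_obs = Y/(1 + k_d·θ_c) = 0.340 / (1 + 0.0644 × 13.5) = 0.340 / 1.869 = 0.1819 g VSS per g ultimate BOD removed.
Substrate removed = Q·(S₀ − S) = 1580 m³/d × (157 − 6.68) g/m³ = 2.38×10^5 g/d = 237.5 kg/d.
Biomass synthesised: P_X = Y_obs × 237.5 = 43.20 kg VSS/d.
R_O = Q·ΔS − 1.42 P_X = 237.5 − 61.34 = 176.2 kg O₂/d.

R_O ≈ 176 kg O₂/d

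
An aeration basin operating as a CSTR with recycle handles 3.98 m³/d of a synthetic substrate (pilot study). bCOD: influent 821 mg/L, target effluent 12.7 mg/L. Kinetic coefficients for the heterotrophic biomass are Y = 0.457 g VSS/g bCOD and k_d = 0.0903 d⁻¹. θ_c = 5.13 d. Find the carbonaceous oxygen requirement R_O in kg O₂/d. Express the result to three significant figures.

Y_obs = Y / (1 + k_d θ_c) = 0.457 / (1 + 0.0903 × 5.13) = 0.457 / 1.463 = 0.3123.
Mass of bCOD removed per day: Q(S₀ − S) = 3.98 × 808.3 g/m³ = 3.217 kg/d.
P_X = Y_obs·Q·(S₀ − S) = 0.3123 × 3.217 = 1.005 kg VSS/d.
R_O = Q·ΔS − 1.42 P_X = 3.217 − 1.427 = 1.790 kg O₂/d.

R_O ≈ 1.79 kg O₂/d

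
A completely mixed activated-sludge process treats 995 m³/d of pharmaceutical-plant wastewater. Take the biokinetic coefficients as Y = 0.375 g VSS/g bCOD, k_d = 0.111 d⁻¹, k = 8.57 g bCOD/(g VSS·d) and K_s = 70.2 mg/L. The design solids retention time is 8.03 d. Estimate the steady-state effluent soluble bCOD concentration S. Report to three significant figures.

Effluent substrate depends only on kinetics and SRT: S = K_s(1 + k_d θ_c) / [θ_c(Yk − k_d) − 1] = 70.2 × (1 + 0.111 × 8.03) / [8.03 × (0.375 × 8.57 − 0.111) − 1] = 132.8 / 23.92 = 5.552 mg/L.

S ≈ 5.55 mg/L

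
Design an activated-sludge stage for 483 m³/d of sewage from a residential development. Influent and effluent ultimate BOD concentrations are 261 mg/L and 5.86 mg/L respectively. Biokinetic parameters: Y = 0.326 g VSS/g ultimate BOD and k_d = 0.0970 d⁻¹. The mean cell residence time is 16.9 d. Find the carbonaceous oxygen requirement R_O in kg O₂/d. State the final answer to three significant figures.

The observed yield is Y_obs = Y/(1 + k_d·θ_c) = 0.326 / (1 + 0.0970 × 16.9) = 0.326 / 2.639 = 0.1235 g VSS per g ultimate BOD removed.
ΔS = 261 − 5.86 = 255.1 mg/L, so the substrate removal rate is 483 × 255.1/1000 = 123.2 kg ultimate BOD/d.
Net sludge production P_X = 0.1235 × 123.2 = 15.22 kg VSS/d.
R_O = Q·(S₀ − S) − 1.42·P_X = 123.2 − 1.42 × 15.22 = 101.6 kg O₂/d.

R_O ≈ 102 kg O₂/d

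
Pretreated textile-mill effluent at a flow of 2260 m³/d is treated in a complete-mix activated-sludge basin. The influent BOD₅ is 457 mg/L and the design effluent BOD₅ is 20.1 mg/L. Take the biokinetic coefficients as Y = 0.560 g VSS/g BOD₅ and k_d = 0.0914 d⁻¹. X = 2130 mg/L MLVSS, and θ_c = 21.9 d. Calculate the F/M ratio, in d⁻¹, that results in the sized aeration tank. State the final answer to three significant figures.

F/M ≈ 0.256 d⁻¹

Steady-state biomass mass balance: V·X·(1 + k_d·θ_c) = Y·Q·(S₀ − S)·θ_c, so V = 0.560 × 2260 × (457 − 20.1) × 21.9 / [2130 × (1 + 0.0914 × 21.9)] = 1.21×10^7 / 6394 = 1894 m³.
F/M = Q·S₀ / (V·X) = 2260 × 457 / (1894 × 2130) = 0.2560 g BOD₅·(g VSS·d)⁻¹.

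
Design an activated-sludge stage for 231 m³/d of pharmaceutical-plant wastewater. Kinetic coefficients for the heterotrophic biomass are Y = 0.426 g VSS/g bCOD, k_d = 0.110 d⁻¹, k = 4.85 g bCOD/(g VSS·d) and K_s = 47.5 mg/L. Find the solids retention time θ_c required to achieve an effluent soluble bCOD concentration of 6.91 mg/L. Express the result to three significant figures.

θ_c ≈ 6.56 d

Specific growth rate at S = 6.91 mg/L: μ = YkS/(K_s+S) = 0.426·4.85·6.91/(47.5+6.91) = 0.2624 d⁻¹.
1/θ_c = 0.2624 − 0.110 = 0.1524 d⁻¹, so θ_c = 6.562 d.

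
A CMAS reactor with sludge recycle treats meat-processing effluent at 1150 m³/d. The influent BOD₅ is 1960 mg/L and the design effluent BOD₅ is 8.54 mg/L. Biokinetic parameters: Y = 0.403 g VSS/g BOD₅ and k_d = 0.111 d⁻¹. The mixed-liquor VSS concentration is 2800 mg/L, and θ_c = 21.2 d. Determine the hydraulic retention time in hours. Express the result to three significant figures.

τ ≈ 42.6 h

Rearranging the biomass balance for a CMAS with decay, V = Y·Q·ΔS·θ_c / [X·(1+k_d θ_c)] = 0.403 × 1150 × (1960 − 8.54) × 21.2 / [2800 × (1 + 0.111 × 21.2)] = 1.92×10^7 / 9389 = 2042 m³.
τ = V/Q = 2042/1150 = 1.776 d, or 42.62 h.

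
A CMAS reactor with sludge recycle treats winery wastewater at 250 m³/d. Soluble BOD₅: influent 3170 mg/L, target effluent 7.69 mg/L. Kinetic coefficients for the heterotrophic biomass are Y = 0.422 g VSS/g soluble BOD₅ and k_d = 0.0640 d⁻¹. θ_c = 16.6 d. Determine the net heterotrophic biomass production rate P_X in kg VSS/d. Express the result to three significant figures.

P_X ≈ 162 kg VSS/d

Y_obs = Y / (1 + k_d θ_c) = 0.422 / (1 + 0.0640 × 16.6) = 0.422 / 2.062 = 0.2046.
ΔS = 3170 − 7.69 = 3162 mg/L, so the substrate removal rate is 250 × 3162/1000 = 790.6 kg soluble BOD₅/d.
Biomass produced: P_X = Y_obs·Q·ΔS = 0.2046 × 790.6 ≈ 161.8 kg VSS/d.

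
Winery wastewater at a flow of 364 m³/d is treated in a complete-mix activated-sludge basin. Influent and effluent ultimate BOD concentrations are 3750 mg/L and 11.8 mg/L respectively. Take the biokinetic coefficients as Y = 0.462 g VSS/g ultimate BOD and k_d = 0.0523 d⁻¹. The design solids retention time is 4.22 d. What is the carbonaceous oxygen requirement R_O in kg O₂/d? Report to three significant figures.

Correct the yield for decay: Y_obs = Y/(1 + k_d θ_c) = 0.462 / (1 + 0.0523 × 4.22) = 0.462 / 1.221 = 0.3785.
Substrate removed = Q·(S₀ − S) = 364 m³/d × (3750 − 11.8) g/m³ = 1.36×10^6 g/d = 1361 kg/d.
Net sludge production P_X = 0.3785 × 1361 = 515.0 kg VSS/d.
Carbonaceous O₂ demand = substrate oxidised − cell-mass equivalent = 1361 − 1.42 × 515.0 = 629.4 kg O₂/d.

R_O ≈ 629 kg O₂/d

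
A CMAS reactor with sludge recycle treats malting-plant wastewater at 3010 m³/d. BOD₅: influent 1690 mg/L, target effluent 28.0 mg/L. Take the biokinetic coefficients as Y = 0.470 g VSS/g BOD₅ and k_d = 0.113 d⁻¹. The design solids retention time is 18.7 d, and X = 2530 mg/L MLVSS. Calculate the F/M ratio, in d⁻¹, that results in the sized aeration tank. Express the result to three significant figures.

F/M ≈ 0.360 d⁻¹

Steady-state biomass mass balance: V·X·(1 + k_d·θ_c) = Y·Q·(S₀ − S)·θ_c, so V = 0.470 × 3010 × (1690 − 28.0) × 18.7 / [2530 × (1 + 0.113 × 18.7)] = 4.4×10^7 / 7876 = 5582 m³.
F/M = Q·S₀ / (V·X) = 3010 × 1690 / (5582 × 2530) = 0.3602 g BOD₅·(g VSS·d)⁻¹.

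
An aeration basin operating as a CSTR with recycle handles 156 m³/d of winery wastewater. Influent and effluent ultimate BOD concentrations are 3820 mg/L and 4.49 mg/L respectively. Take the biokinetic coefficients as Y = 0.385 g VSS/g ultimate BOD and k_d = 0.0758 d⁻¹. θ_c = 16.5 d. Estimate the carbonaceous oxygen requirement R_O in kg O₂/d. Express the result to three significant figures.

Correct the yield for decay: Y_obs = Y/(1 + k_d θ_c) = 0.385 / (1 + 0.0758 × 16.5) = 0.385 / 2.251 = 0.1711.
Q·(S₀ − S) = 156 × (3820 − 4.49) × 10⁻³ = 595.2 kg/d removed.
Net sludge production P_X = 0.1711 × 595.2 = 101.8 kg VSS/d.
Carbonaceous O₂ demand = substrate oxidised − cell-mass equivalent = 595.2 − 1.42 × 101.8 = 450.6 kg O₂/d.

R_O ≈ 451 kg O₂/d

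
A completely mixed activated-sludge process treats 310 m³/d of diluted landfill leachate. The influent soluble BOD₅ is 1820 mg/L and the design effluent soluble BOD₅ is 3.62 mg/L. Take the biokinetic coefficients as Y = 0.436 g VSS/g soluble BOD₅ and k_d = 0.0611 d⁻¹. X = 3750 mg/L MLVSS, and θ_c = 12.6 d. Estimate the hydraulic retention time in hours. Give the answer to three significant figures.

From the SRT design equation V = Y Q (S₀−S) θ_c / [X (1 + k_d θ_c)] = 0.436 × 310 × (1820 − 3.62) × 12.6 / [3750 × (1 + 0.0611 × 12.6)] = 3.09×10^6 / 6637 = 466.1 m³.
HRT = V/Q = 466.1 m³ / 310 m³·d⁻¹ = 1.503 d × 24 = 36.08 h.

τ ≈ 36.1 h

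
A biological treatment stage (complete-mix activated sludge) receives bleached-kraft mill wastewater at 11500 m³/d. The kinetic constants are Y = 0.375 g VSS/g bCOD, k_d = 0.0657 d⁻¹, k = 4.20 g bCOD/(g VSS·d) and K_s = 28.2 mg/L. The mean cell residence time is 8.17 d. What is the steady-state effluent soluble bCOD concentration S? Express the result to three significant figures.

S ≈ 3.82 mg/L

From the Monod/SRT balance for a CMAS, S = K_s·(1+k_d θ_c)/[θ_c·(Y k − k_d) − 1] = 28.2 × (1 + 0.0657 × 8.17) / [8.17 × (0.375 × 4.20 − 0.0657) − 1] = 43.34 / 11.33 = 3.825 mg/L.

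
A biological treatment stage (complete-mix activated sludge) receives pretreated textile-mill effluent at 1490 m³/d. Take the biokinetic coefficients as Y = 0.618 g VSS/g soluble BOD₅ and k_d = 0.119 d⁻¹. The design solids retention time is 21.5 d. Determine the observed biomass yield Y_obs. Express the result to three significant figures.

The observed yield is Y_obs = Y/(1 + k_d·θ_c) = 0.618 / (1 + 0.119 × 21.5) = 0.618 / 3.558 = 0.1737 g VSS per g soluble BOD₅ removed.

Y_obs ≈ 0.174 g VSS/g soluble BOD₅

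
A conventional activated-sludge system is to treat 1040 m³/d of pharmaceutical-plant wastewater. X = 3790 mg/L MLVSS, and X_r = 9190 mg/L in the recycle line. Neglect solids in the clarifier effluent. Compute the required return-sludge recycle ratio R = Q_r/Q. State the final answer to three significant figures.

Mass balance around the secondary clarifier (neglecting effluent solids): R = X / (X_r − X) = 3790 / (9190 − 3790) = 0.7019.

R ≈ 0.702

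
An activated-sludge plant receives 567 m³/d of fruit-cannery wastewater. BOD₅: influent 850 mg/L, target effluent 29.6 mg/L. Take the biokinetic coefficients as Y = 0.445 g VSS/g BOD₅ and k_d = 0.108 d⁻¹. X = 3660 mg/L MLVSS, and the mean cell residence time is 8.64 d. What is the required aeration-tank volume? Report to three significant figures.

Rearranging the biomass balance for a CMAS with decay, V = Y·Q·ΔS·θ_c / [X·(1+k_d θ_c)] = 0.445 × 567 × (850 − 29.6) × 8.64 / [3660 × (1 + 0.108 × 8.64)] = 1.79×10^6 / 7075 = 252.8 m³.

V ≈ 253 m³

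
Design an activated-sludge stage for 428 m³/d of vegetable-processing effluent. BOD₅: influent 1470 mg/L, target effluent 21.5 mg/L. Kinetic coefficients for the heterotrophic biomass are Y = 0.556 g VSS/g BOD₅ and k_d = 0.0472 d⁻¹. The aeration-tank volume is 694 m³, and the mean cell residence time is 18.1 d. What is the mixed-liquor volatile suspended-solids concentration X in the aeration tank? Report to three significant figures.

X ≈ 4850 mg/L

From V·X·(1 + k_d·θ_c) = Y·Q·(S₀ − S)·θ_c: X = 0.556 × 428 × (1470 − 21.5) × 18.1 / [694 × (1 + 0.0472 × 18.1)] = 4848 mg/L.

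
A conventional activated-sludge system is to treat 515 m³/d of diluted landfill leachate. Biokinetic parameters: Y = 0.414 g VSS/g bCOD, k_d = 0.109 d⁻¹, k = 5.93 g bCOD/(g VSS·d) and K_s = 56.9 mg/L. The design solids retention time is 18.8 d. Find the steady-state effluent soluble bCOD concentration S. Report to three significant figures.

S ≈ 4.03 mg/L

From the Monod/SRT balance for a CMAS, S = K_s·(1+k_d θ_c)/[θ_c·(Y k − k_d) − 1] = 56.9 × (1 + 0.109 × 18.8) / [18.8 × (0.414 × 5.93 − 0.109) − 1] = 173.5 / 43.11 = 4.025 mg/L.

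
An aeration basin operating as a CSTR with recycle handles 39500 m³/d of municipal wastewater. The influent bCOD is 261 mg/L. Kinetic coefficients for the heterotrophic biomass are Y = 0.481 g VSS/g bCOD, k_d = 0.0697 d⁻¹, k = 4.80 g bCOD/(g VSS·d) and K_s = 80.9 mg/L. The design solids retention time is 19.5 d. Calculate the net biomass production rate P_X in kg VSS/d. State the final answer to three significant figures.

Effluent substrate depends only on kinetics and SRT: S = K_s(1 + k_d θ_c) / [θ_c(Yk − k_d) − 1] = 80.9 × (1 + 0.0697 × 19.5) / [19.5 × (0.481 × 4.80 − 0.0697) − 1] = 190.9 / 42.66 = 4.474 mg/L.
Observed yield with endogenous decay: Y_obs = Y / (1 + k_d·θ_c) = 0.481 / (1 + 0.0697 × 19.5) = 0.481 / 2.359 = 0.2039 g VSS/g bCOD.
Q·(S₀ − S) = 39500 × (261 − 4.47) × 10⁻³ = 10133 kg/d removed.
So the net sludge growth is P_X = 0.2039 × 10133 = 2066 kg VSS/d.

P_X ≈ 2070 kg VSS/d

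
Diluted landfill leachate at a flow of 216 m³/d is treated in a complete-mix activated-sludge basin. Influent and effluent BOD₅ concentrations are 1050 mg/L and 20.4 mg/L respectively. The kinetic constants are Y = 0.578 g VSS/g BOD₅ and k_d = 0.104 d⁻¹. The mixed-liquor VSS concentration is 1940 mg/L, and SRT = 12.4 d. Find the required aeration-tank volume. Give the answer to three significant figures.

Rearranging the biomass balance for a CMAS with decay, V = Y·Q·ΔS·θ_c / [X·(1+k_d θ_c)] = 0.578 × 216 × (1050 − 20.4) × 12.4 / [1940 × (1 + 0.104 × 12.4)] = 1.59×10^6 / 4442 = 358.8 m³.

V ≈ 359 m³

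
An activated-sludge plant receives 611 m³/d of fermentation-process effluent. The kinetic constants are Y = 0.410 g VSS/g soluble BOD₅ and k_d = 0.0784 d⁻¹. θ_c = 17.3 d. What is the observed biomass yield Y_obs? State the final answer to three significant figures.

The observed yield is Y_obs = Y/(1 + k_d·θ_c) = 0.410 / (1 + 0.0784 × 17.3) = 0.410 / 2.356 = 0.1740 g VSS per g soluble BOD₅ removed.

Y_obs ≈ 0.174 g VSS/g soluble BOD₅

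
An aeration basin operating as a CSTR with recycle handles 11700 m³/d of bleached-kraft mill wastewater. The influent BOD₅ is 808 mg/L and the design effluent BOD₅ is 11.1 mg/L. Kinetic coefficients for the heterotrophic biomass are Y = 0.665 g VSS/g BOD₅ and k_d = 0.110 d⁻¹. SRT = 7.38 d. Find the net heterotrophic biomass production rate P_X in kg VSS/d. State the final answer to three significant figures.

Y_obs = Y / (1 + k_d θ_c) = 0.665 / (1 + 0.110 × 7.38) = 0.665 / 1.812 = 0.3670.
Substrate removed = Q·(S₀ − S) = 11700 m³/d × (808 − 11.1) g/m³ = 9.32×10^6 g/d = 9324 kg/d.
So the net sludge growth is P_X = 0.3670 × 9324 = 3422 kg VSS/d.

P_X ≈ 3420 kg VSS/d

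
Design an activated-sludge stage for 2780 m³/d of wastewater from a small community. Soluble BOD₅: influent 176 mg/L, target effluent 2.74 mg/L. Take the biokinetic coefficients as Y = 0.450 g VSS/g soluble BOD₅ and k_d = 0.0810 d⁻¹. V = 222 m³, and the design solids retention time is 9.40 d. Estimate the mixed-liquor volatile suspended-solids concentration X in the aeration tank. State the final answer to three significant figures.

Solving the biomass balance for X: X = Y Q (S₀−S) θ_c / [V (1+k_d θ_c)] = 0.450 × 2780 × (176 − 2.74) × 9.40 / [222 × (1 + 0.0810 × 9.40)] = 5210 mg/L.

X ≈ 5210 mg/L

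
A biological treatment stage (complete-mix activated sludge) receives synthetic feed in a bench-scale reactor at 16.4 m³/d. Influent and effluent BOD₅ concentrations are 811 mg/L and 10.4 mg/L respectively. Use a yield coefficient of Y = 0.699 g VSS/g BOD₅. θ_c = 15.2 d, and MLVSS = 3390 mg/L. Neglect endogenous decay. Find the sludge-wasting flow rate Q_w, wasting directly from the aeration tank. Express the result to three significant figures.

Biomass mass balance (decay neglected): V·X = Y·Q·(S₀ − S)·θ_c, so V = 0.699 × 16.4 × (811 − 10.4) × 15.2 / 3390 = 41.15 m³.
For wasting at MLVSS concentration, Q_w = V/θ_c = 41.15/15.2 = 2.707 m³/d.

Q_w ≈ 2.71 m³/d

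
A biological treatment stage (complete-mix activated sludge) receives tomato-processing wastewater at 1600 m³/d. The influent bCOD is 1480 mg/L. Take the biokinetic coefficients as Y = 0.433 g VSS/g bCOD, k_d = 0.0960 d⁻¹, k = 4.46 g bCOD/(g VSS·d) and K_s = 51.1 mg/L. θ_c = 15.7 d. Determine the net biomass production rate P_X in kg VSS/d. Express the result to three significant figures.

Effluent substrate depends only on kinetics and SRT: S = K_s(1 + k_d θ_c) / [θ_c(Yk − k_d) − 1] = 51.1 × (1 + 0.0960 × 15.7) / [15.7 × (0.433 × 4.46 − 0.0960) − 1] = 128.1 / 27.81 = 4.607 mg/L.
The observed yield is Y_obs = Y/(1 + k_d·θ_c) = 0.433 / (1 + 0.0960 × 15.7) = 0.433 / 2.507 = 0.1727 g VSS per g bCOD removed.
Substrate removed = Q·(S₀ − S) = 1600 m³/d × (1480 − 4.61) g/m³ = 2.36×10^6 g/d = 2361 kg/d.
Biomass produced: P_X = Y_obs·Q·ΔS = 0.1727 × 2361 ≈ 407.7 kg VSS/d.

P_X ≈ 408 kg VSS/d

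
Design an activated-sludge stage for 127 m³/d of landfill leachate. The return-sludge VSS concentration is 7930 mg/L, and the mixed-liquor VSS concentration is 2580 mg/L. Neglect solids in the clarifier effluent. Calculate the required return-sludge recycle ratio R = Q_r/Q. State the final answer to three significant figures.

R ≈ 0.482

Solids balance on the clarifier gives (1+R)X = R·X_r, so R = X/(X_r − X) = 2580 / (7930 − 2580) = 0.4822.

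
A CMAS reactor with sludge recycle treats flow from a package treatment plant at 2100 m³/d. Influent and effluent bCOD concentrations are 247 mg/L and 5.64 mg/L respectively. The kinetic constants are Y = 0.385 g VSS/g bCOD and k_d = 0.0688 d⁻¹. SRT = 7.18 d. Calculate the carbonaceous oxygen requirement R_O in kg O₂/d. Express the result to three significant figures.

The observed yield is Y_obs = Y/(1 + k_d·θ_c) = 0.385 / (1 + 0.0688 × 7.18) = 0.385 / 1.494 = 0.2577 g VSS per g bCOD removed.
Mass of bCOD removed per day: Q(S₀ − S) = 2100 × 241.4 g/m³ = 506.9 kg/d.
P_X = Y_obs·Q·(S₀ − S) = 0.2577 × 506.9 = 130.6 kg VSS/d.
R_O = Q·(S₀ − S) − 1.42·P_X = 506.9 − 1.42 × 130.6 = 321.4 kg O₂/d.

R_O ≈ 321 kg O₂/d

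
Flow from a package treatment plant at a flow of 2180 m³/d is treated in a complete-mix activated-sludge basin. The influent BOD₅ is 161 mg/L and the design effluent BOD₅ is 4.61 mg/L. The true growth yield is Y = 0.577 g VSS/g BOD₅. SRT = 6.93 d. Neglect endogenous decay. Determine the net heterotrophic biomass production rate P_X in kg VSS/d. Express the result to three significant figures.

With endogenous decay neglected, the observed yield equals the true yield: Y_obs = Y = 0.577 g VSS/g BOD₅.
Mass of BOD₅ removed per day: Q(S₀ − S) = 2180 × 156.4 g/m³ = 340.9 kg/d.
P_X = Y_obs · Q(S₀ − S) = 0.5770 × 340.9 = 196.7 kg VSS/d.

P_X ≈ 197 kg VSS/d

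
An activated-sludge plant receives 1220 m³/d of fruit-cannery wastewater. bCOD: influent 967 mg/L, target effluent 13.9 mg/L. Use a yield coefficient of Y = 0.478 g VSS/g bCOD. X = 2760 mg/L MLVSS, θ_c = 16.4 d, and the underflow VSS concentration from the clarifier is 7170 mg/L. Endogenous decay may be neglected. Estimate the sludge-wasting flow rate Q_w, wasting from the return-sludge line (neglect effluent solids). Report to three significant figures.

With k_d = 0 the design equation reduces to V = Y Q (S₀−S) θ_c / X = 0.478 × 1220 × (967 − 13.9) × 16.4 / 2760 = 3303 m³.
Wasting from the return line (neglecting effluent solids): Q_w = V·X / (θ_c·X_r) = 3303 × 2760 / (16.4 × 7170) = 77.52 m³/d.

Q_w ≈ 77.5 m³/d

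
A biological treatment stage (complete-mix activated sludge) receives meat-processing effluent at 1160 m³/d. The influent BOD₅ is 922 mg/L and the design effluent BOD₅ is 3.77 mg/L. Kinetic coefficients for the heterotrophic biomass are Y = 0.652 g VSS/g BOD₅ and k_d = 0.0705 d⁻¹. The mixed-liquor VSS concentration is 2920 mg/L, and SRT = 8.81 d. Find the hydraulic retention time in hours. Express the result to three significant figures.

Steady-state biomass mass balance: V·X·(1 + k_d·θ_c) = Y·Q·(S₀ − S)·θ_c, so V = 0.652 × 1160 × (922 − 3.77) × 8.81 / [2920 × (1 + 0.0705 × 8.81)] = 6.12×10^6 / 4734 = 1293 m³.
Hydraulic retention time τ = V/Q = 1293 / 1160 = 1.114 d = 26.74 h.

τ ≈ 26.7 h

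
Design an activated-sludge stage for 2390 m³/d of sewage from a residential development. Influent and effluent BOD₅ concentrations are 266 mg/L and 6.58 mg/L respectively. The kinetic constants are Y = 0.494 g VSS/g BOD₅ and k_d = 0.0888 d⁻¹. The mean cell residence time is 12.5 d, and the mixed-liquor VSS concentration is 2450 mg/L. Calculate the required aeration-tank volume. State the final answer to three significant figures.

From the SRT design equation V = Y Q (S₀−S) θ_c / [X (1 + k_d θ_c)] = 0.494 × 2390 × (266 − 6.58) × 12.5 / [2450 × (1 + 0.0888 × 12.5)] = 3.83×10^6 / 5170 = 740.6 m³.

V ≈ 741 m³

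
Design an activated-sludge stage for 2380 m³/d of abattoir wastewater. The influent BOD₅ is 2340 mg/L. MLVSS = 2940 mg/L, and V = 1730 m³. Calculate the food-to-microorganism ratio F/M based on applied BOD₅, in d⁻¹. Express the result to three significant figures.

F/M ≈ 1.09 d⁻¹

F/M = applied load / biomass = Q·S₀/(V·X) = 2380 × 2340 / (1730 × 2940) = 1.095 d⁻¹.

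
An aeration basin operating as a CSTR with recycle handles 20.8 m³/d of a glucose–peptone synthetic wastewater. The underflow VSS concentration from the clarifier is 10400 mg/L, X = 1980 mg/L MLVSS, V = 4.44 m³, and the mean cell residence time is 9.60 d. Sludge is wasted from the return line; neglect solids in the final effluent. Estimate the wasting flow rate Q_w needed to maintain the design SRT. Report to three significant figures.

Q_w ≈ 0.0881 m³/d

θ_c = V·X/(Q_w·X_r) when wasting from the recycle, so Q_w = V·X/(θ_c·X_r) = 4.440 × 1980 / (9.60 × 10400) = 0.08805 m³/d.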